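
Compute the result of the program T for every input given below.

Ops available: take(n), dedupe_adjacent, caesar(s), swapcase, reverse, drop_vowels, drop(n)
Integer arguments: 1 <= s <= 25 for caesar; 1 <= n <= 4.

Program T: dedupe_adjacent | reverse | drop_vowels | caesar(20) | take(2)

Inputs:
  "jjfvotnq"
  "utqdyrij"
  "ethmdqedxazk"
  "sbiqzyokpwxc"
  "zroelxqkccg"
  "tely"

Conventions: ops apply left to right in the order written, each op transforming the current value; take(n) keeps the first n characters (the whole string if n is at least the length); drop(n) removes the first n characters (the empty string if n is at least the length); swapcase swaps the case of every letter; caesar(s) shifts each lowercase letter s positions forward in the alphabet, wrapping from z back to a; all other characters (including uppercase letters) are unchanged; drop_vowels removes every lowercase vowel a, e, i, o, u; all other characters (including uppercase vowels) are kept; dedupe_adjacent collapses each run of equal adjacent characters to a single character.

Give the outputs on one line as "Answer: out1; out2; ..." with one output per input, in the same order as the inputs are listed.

"kh"; "dl"; "et"; "wr"; "aw"; "sf"

Execution, op by op:
  "jjfvotnq" -> "jfvotnq" -> "qntovfj" -> "qntvfj" -> "khnpzd" -> "kh"
  "utqdyrij" -> "utqdyrij" -> "jirydqtu" -> "jrydqt" -> "dlsxkn" -> "dl"
  "ethmdqedxazk" -> "ethmdqedxazk" -> "kzaxdeqdmhte" -> "kzxdqdmht" -> "etrxkxgbn" -> "et"
  "sbiqzyokpwxc" -> "sbiqzyokpwxc" -> "cxwpkoyzqibs" -> "cxwpkyzqbs" -> "wrqjestkvm" -> "wr"
  "zroelxqkccg" -> "zroelxqkcg" -> "gckqxleorz" -> "gckqxlrz" -> "awekrflt" -> "aw"
  "tely" -> "tely" -> "ylet" -> "ylt" -> "sfn" -> "sf"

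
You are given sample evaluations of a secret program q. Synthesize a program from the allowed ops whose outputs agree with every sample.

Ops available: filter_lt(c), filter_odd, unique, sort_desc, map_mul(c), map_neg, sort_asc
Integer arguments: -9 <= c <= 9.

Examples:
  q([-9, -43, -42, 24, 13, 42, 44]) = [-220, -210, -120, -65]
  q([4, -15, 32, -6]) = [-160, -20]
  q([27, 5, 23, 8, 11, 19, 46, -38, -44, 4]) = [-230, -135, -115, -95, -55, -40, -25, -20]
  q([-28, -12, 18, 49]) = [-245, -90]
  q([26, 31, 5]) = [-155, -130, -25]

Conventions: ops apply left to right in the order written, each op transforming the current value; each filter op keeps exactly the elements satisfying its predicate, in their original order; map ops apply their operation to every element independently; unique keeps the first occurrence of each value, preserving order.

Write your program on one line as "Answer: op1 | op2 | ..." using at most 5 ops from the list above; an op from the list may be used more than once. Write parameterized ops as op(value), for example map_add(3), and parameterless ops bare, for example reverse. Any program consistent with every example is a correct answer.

sort_desc | map_neg | filter_lt(6) | map_neg | map_mul(-5)

Check, running the answer program on each example:
  [-9, -43, -42, 24, 13, 42, 44] -> [44, 42, 24, 13, -9, -42, -43] -> [-44, -42, -24, -13, 9, 42, 43] -> [-44, -42, -24, -13] -> [44, 42, 24, 13] -> [-220, -210, -120, -65]
  [4, -15, 32, -6] -> [32, 4, -6, -15] -> [-32, -4, 6, 15] -> [-32, -4] -> [32, 4] -> [-160, -20]
  [27, 5, 23, 8, 11, 19, 46, -38, -44, 4] -> [46, 27, 23, 19, 11, 8, 5, 4, -38, -44] -> [-46, -27, -23, -19, -11, -8, -5, -4, 38, 44] -> [-46, -27, -23, -19, -11, -8, -5, -4] -> [46, 27, 23, 19, 11, 8, 5, 4] -> [-230, -135, -115, -95, -55, -40, -25, -20]
  [-28, -12, 18, 49] -> [49, 18, -12, -28] -> [-49, -18, 12, 28] -> [-49, -18] -> [49, 18] -> [-245, -90]
  [26, 31, 5] -> [31, 26, 5] -> [-31, -26, -5] -> [-31, -26, -5] -> [31, 26, 5] -> [-155, -130, -25]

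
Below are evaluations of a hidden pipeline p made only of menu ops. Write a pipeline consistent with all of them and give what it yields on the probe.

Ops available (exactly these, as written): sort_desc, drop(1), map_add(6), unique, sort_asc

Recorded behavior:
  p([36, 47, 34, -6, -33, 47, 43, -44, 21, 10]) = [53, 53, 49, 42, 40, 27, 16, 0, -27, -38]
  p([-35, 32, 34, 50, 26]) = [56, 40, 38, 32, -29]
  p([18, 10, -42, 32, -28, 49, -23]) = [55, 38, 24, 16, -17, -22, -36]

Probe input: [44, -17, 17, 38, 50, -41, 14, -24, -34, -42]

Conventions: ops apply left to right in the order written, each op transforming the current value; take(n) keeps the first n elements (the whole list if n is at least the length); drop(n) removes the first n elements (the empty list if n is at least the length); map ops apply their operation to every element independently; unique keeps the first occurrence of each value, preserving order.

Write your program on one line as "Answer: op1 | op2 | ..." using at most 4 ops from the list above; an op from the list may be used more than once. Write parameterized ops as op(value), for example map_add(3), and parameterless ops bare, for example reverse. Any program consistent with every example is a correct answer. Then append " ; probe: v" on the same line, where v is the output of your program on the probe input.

sort_asc | map_add(6) | sort_desc ; probe: [56, 50, 44, 23, 20, -11, -18, -28, -35, -36]

Check, running the answer program on each example:
  [36, 47, 34, -6, -33, 47, 43, -44, 21, 10] -> [-44, -33, -6, 10, 21, 34, 36, 43, 47, 47] -> [-38, -27, 0, 16, 27, 40, 42, 49, 53, 53] -> [53, 53, 49, 42, 40, 27, 16, 0, -27, -38]
  [-35, 32, 34, 50, 26] -> [-35, 26, 32, 34, 50] -> [-29, 32, 38, 40, 56] -> [56, 40, 38, 32, -29]
  [18, 10, -42, 32, -28, 49, -23] -> [-42, -28, -23, 10, 18, 32, 49] -> [-36, -22, -17, 16, 24, 38, 55] -> [55, 38, 24, 16, -17, -22, -36]
  probe: [44, -17, 17, 38, 50, -41, 14, -24, -34, -42] -> [-42, -41, -34, -24, -17, 14, 17, 38, 44, 50] -> [-36, -35, -28, -18, -11, 20, 23, 44, 50, 56] -> [56, 50, 44, 23, 20, -11, -18, -28, -35, -36]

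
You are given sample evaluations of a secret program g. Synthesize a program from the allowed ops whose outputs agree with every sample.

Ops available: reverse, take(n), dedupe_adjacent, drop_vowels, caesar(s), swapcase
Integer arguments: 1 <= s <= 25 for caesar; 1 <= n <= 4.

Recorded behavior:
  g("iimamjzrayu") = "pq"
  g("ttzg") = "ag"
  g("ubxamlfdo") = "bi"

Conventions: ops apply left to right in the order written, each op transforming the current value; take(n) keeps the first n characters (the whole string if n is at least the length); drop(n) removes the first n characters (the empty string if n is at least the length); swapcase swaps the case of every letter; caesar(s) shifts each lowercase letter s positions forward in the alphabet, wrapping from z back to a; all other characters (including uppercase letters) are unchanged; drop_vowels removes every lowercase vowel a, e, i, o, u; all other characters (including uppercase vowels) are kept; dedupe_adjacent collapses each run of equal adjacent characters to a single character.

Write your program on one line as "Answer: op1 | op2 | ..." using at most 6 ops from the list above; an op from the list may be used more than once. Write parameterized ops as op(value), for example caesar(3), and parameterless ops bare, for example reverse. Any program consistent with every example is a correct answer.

caesar(8) | drop_vowels | caesar(25) | dedupe_adjacent | take(2)

Check, running the answer program on each example:
  "iimamjzrayu" -> "qquiurhzigc" -> "qqrhzgc" -> "ppqgyfb" -> "pqgyfb" -> "pq"
  "ttzg" -> "bbho" -> "bbh" -> "aag" -> "ag" -> "ag"
  "ubxamlfdo" -> "cjfiutnlw" -> "cjftnlw" -> "biesmkv" -> "biesmkv" -> "bi"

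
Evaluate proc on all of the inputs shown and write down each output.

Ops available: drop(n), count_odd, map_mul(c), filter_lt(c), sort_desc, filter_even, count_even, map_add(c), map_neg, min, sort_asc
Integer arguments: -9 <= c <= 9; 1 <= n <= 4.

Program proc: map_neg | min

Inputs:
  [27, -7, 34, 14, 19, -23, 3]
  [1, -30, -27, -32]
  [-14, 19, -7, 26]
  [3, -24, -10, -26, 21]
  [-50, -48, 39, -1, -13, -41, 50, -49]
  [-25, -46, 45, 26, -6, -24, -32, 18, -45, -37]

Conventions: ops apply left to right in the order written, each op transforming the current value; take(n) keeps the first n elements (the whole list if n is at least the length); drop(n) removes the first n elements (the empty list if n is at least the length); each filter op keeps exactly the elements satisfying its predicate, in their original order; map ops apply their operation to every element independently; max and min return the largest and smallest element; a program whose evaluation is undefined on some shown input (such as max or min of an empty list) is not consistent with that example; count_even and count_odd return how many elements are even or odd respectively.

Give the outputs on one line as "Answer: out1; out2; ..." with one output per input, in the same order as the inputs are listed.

-34; -1; -26; -21; -50; -45

Execution, op by op:
  [27, -7, 34, 14, 19, -23, 3] -> [-27, 7, -34, -14, -19, 23, -3] -> -34
  [1, -30, -27, -32] -> [-1, 30, 27, 32] -> -1
  [-14, 19, -7, 26] -> [14, -19, 7, -26] -> -26
  [3, -24, -10, -26, 21] -> [-3, 24, 10, 26, -21] -> -21
  [-50, -48, 39, -1, -13, -41, 50, -49] -> [50, 48, -39, 1, 13, 41, -50, 49] -> -50
  [-25, -46, 45, 26, -6, -24, -32, 18, -45, -37] -> [25, 46, -45, -26, 6, 24, 32, -18, 45, 37] -> -45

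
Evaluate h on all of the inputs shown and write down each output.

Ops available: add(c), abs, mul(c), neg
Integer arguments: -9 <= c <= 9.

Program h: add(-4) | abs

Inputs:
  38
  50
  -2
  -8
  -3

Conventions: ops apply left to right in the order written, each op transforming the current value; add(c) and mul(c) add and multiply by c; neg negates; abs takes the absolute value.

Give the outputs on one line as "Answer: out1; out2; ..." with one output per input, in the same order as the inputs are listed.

34; 46; 6; 12; 7

Execution, op by op:
  38 -> 34 -> 34
  50 -> 46 -> 46
  -2 -> -6 -> 6
  -8 -> -12 -> 12
  -3 -> -7 -> 7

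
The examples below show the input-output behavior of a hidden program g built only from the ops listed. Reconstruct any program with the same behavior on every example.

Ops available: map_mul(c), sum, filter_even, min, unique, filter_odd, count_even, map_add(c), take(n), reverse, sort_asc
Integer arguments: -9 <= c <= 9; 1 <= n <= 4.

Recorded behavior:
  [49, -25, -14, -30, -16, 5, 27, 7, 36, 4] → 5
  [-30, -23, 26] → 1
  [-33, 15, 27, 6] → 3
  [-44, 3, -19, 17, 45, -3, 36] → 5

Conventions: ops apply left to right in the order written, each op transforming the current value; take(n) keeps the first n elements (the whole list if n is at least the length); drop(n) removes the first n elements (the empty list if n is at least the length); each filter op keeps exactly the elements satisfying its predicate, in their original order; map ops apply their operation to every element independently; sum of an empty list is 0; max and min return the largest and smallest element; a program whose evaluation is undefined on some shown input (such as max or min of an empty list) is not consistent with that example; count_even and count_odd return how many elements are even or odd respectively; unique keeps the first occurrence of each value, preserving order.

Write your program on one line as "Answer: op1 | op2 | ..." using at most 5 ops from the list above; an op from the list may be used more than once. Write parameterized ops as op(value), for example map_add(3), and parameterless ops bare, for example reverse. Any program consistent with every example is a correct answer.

sort_asc | map_add(1) | filter_even | count_even

Check, running the answer program on each example:
  [49, -25, -14, -30, -16, 5, 27, 7, 36, 4] -> [-30, -25, -16, -14, 4, 5, 7, 27, 36, 49] -> [-29, -24, -15, -13, 5, 6, 8, 28, 37, 50] -> [-24, 6, 8, 28, 50] -> 5
  [-30, -23, 26] -> [-30, -23, 26] -> [-29, -22, 27] -> [-22] -> 1
  [-33, 15, 27, 6] -> [-33, 6, 15, 27] -> [-32, 7, 16, 28] -> [-32, 16, 28] -> 3
  [-44, 3, -19, 17, 45, -3, 36] -> [-44, -19, -3, 3, 17, 36, 45] -> [-43, -18, -2, 4, 18, 37, 46] -> [-18, -2, 4, 18, 46] -> 5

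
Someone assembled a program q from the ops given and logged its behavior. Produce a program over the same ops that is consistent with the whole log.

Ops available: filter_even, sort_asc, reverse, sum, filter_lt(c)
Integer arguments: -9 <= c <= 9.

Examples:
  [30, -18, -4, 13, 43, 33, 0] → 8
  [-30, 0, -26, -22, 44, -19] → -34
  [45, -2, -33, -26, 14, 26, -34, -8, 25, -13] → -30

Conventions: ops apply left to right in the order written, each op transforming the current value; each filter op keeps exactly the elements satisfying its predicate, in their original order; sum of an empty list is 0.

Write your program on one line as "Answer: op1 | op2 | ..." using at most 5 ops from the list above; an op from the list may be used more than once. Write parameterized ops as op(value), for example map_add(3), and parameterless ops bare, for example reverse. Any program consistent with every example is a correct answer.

reverse | filter_even | reverse | sum

Check, running the answer program on each example:
  [30, -18, -4, 13, 43, 33, 0] -> [0, 33, 43, 13, -4, -18, 30] -> [0, -4, -18, 30] -> [30, -18, -4, 0] -> 8
  [-30, 0, -26, -22, 44, -19] -> [-19, 44, -22, -26, 0, -30] -> [44, -22, -26, 0, -30] -> [-30, 0, -26, -22, 44] -> -34
  [45, -2, -33, -26, 14, 26, -34, -8, 25, -13] -> [-13, 25, -8, -34, 26, 14, -26, -33, -2, 45] -> [-8, -34, 26, 14, -26, -2] -> [-2, -26, 14, 26, -34, -8] -> -30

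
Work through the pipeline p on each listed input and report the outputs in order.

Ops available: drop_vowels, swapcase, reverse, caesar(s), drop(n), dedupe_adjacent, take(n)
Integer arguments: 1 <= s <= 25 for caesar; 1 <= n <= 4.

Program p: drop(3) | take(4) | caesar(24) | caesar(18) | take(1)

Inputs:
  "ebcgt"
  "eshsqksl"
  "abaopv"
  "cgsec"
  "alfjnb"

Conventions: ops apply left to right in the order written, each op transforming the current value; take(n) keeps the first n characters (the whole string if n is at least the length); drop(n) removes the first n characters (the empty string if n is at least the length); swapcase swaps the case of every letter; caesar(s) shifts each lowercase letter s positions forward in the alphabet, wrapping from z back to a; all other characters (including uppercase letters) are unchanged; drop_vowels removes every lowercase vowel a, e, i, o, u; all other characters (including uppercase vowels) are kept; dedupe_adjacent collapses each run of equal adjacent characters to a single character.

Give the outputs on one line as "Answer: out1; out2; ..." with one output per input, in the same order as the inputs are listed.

"w"; "i"; "e"; "u"; "z"

Execution, op by op:
  "ebcgt" -> "gt" -> "gt" -> "er" -> "wj" -> "w"
  "eshsqksl" -> "sqksl" -> "sqks" -> "qoiq" -> "igai" -> "i"
  "abaopv" -> "opv" -> "opv" -> "mnt" -> "efl" -> "e"
  "cgsec" -> "ec" -> "ec" -> "ca" -> "us" -> "u"
  "alfjnb" -> "jnb" -> "jnb" -> "hlz" -> "zdr" -> "z"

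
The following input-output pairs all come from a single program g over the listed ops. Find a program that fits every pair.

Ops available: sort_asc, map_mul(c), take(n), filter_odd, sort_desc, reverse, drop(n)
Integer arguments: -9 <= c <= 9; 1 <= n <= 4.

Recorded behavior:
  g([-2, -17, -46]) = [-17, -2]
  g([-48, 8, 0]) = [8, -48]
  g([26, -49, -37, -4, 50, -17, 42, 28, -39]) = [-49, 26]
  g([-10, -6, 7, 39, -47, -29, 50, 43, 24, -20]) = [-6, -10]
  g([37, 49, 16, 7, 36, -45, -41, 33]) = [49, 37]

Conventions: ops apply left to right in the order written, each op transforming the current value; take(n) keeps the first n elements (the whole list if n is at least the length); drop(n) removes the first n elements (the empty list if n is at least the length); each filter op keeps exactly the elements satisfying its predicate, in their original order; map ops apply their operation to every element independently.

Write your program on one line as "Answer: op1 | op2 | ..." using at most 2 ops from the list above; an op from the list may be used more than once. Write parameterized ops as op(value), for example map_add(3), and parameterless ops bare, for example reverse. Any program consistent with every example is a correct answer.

take(2) | reverse

Check, running the answer program on each example:
  [-2, -17, -46] -> [-2, -17] -> [-17, -2]
  [-48, 8, 0] -> [-48, 8] -> [8, -48]
  [26, -49, -37, -4, 50, -17, 42, 28, -39] -> [26, -49] -> [-49, 26]
  [-10, -6, 7, 39, -47, -29, 50, 43, 24, -20] -> [-10, -6] -> [-6, -10]
  [37, 49, 16, 7, 36, -45, -41, 33] -> [37, 49] -> [49, 37]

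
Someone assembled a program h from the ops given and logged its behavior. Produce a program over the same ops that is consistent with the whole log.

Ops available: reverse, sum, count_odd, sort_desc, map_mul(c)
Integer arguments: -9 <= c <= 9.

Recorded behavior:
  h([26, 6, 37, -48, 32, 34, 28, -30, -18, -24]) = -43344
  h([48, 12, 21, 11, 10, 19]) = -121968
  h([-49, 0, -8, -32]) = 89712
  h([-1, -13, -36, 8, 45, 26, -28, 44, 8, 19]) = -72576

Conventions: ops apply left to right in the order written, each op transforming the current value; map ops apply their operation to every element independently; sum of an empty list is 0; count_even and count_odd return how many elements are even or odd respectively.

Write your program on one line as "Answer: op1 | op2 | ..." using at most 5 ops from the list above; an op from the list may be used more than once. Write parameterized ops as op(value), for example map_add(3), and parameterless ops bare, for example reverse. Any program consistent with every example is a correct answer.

map_mul(7) | map_mul(3) | map_mul(6) | map_mul(-8) | sum

Check, running the answer program on each example:
  [26, 6, 37, -48, 32, 34, 28, -30, -18, -24] -> [182, 42, 259, -336, 224, 238, 196, -210, -126, -168] -> [546, 126, 777, -1008, 672, 714, 588, -630, -378, -504] -> [3276, 756, 4662, -6048, 4032, 4284, 3528, -3780, -2268, -3024] -> [-26208, -6048, -37296, 48384, -32256, -34272, -28224, 30240, 18144, 24192] -> -43344
  [48, 12, 21, 11, 10, 19] -> [336, 84, 147, 77, 70, 133] -> [1008, 252, 441, 231, 210, 399] -> [6048, 1512, 2646, 1386, 1260, 2394] -> [-48384, -12096, -21168, -11088, -10080, -19152] -> -121968
  [-49, 0, -8, -32] -> [-343, 0, -56, -224] -> [-1029, 0, -168, -672] -> [-6174, 0, -1008, -4032] -> [49392, 0, 8064, 32256] -> 89712
  [-1, -13, -36, 8, 45, 26, -28, 44, 8, 19] -> [-7, -91, -252, 56, 315, 182, -196, 308, 56, 133] -> [-21, -273, -756, 168, 945, 546, -588, 924, 168, 399] -> [-126, -1638, -4536, 1008, 5670, 3276, -3528, 5544, 1008, 2394] -> [1008, 13104, 36288, -8064, -45360, -26208, 28224, -44352, -8064, -19152] -> -72576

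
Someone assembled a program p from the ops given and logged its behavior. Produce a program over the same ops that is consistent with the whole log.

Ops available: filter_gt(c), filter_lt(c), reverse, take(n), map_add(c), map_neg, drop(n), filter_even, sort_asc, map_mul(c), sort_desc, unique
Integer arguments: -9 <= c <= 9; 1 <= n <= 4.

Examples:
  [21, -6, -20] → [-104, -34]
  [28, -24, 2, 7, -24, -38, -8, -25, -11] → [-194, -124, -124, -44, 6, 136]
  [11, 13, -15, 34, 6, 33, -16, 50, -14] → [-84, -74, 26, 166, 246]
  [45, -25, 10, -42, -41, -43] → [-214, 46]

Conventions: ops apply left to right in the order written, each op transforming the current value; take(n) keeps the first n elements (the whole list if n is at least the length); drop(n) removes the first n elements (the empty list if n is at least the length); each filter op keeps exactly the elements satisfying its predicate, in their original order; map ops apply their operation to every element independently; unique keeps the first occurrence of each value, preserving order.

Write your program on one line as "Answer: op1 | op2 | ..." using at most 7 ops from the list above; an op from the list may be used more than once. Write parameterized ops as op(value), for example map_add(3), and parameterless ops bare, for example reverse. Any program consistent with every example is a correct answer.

map_mul(5) | sort_desc | sort_asc | map_add(5) | map_add(-9) | filter_even

Check, running the answer program on each example:
  [21, -6, -20] -> [105, -30, -100] -> [105, -30, -100] -> [-100, -30, 105] -> [-95, -25, 110] -> [-104, -34, 101] -> [-104, -34]
  [28, -24, 2, 7, -24, -38, -8, -25, -11] -> [140, -120, 10, 35, -120, -190, -40, -125, -55] -> [140, 35, 10, -40, -55, -120, -120, -125, -190] -> [-190, -125, -120, -120, -55, -40, 10, 35, 140] -> [-185, -120, -115, -115, -50, -35, 15, 40, 145] -> [-194, -129, -124, -124, -59, -44, 6, 31, 136] -> [-194, -124, -124, -44, 6, 136]
  [11, 13, -15, 34, 6, 33, -16, 50, -14] -> [55, 65, -75, 170, 30, 165, -80, 250, -70] -> [250, 170, 165, 65, 55, 30, -70, -75, -80] -> [-80, -75, -70, 30, 55, 65, 165, 170, 250] -> [-75, -70, -65, 35, 60, 70, 170, 175, 255] -> [-84, -79, -74, 26, 51, 61, 161, 166, 246] -> [-84, -74, 26, 166, 246]
  [45, -25, 10, -42, -41, -43] -> [225, -125, 50, -210, -205, -215] -> [225, 50, -125, -205, -210, -215] -> [-215, -210, -205, -125, 50, 225] -> [-210, -205, -200, -120, 55, 230] -> [-219, -214, -209, -129, 46, 221] -> [-214, 46]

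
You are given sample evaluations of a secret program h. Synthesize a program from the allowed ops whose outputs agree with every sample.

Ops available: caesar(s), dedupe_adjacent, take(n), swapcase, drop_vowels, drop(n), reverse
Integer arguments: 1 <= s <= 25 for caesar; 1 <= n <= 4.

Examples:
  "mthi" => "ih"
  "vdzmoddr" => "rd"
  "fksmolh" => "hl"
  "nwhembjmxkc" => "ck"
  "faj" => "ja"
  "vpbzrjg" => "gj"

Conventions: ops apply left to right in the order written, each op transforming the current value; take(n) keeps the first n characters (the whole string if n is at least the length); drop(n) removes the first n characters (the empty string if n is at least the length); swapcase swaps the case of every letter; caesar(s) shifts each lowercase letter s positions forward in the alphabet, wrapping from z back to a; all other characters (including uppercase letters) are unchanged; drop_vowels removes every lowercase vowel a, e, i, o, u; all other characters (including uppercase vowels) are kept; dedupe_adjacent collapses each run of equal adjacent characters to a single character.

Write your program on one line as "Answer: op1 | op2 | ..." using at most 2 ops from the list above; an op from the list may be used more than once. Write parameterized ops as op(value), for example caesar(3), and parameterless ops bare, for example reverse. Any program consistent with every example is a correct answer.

reverse | take(2)

Check, running the answer program on each example:
  "mthi" -> "ihtm" -> "ih"
  "vdzmoddr" -> "rddomzdv" -> "rd"
  "fksmolh" -> "hlomskf" -> "hl"
  "nwhembjmxkc" -> "ckxmjbmehwn" -> "ck"
  "faj" -> "jaf" -> "ja"
  "vpbzrjg" -> "gjrzbpv" -> "gj"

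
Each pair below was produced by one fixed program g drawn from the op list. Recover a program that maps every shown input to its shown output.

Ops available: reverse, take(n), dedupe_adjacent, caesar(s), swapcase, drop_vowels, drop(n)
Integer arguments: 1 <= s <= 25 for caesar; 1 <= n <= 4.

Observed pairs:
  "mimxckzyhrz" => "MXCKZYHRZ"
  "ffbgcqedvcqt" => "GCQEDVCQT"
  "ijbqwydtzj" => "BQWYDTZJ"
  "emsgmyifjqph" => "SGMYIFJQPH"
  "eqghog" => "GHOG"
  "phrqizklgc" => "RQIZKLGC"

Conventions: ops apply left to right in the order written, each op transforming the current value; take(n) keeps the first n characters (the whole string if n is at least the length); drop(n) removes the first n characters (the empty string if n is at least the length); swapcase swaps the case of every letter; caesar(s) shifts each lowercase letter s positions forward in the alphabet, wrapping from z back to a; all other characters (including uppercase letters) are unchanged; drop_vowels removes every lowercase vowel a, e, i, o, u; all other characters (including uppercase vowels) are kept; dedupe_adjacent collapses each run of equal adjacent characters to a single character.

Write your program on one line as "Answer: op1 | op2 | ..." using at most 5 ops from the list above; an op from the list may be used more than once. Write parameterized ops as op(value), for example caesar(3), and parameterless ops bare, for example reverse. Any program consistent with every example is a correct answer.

dedupe_adjacent | swapcase | drop(1) | drop(1)

Check, running the answer program on each example:
  "mimxckzyhrz" -> "mimxckzyhrz" -> "MIMXCKZYHRZ" -> "IMXCKZYHRZ" -> "MXCKZYHRZ"
  "ffbgcqedvcqt" -> "fbgcqedvcqt" -> "FBGCQEDVCQT" -> "BGCQEDVCQT" -> "GCQEDVCQT"
  "ijbqwydtzj" -> "ijbqwydtzj" -> "IJBQWYDTZJ" -> "JBQWYDTZJ" -> "BQWYDTZJ"
  "emsgmyifjqph" -> "emsgmyifjqph" -> "EMSGMYIFJQPH" -> "MSGMYIFJQPH" -> "SGMYIFJQPH"
  "eqghog" -> "eqghog" -> "EQGHOG" -> "QGHOG" -> "GHOG"
  "phrqizklgc" -> "phrqizklgc" -> "PHRQIZKLGC" -> "HRQIZKLGC" -> "RQIZKLGC"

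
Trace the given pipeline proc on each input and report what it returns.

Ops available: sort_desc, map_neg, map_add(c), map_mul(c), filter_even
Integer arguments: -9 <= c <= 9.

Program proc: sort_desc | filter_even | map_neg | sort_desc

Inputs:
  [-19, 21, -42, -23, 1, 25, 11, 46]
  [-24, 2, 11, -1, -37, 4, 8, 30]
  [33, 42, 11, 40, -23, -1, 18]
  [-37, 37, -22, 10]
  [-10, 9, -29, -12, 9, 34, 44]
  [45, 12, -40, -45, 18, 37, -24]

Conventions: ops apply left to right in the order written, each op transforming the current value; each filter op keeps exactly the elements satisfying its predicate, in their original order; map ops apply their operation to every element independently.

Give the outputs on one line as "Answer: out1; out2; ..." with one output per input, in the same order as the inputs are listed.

[42, -46]; [24, -2, -4, -8, -30]; [-18, -40, -42]; [22, -10]; [12, 10, -34, -44]; [40, 24, -12, -18]

Execution, op by op:
  [-19, 21, -42, -23, 1, 25, 11, 46] -> [46, 25, 21, 11, 1, -19, -23, -42] -> [46, -42] -> [-46, 42] -> [42, -46]
  [-24, 2, 11, -1, -37, 4, 8, 30] -> [30, 11, 8, 4, 2, -1, -24, -37] -> [30, 8, 4, 2, -24] -> [-30, -8, -4, -2, 24] -> [24, -2, -4, -8, -30]
  [33, 42, 11, 40, -23, -1, 18] -> [42, 40, 33, 18, 11, -1, -23] -> [42, 40, 18] -> [-42, -40, -18] -> [-18, -40, -42]
  [-37, 37, -22, 10] -> [37, 10, -22, -37] -> [10, -22] -> [-10, 22] -> [22, -10]
  [-10, 9, -29, -12, 9, 34, 44] -> [44, 34, 9, 9, -10, -12, -29] -> [44, 34, -10, -12] -> [-44, -34, 10, 12] -> [12, 10, -34, -44]
  [45, 12, -40, -45, 18, 37, -24] -> [45, 37, 18, 12, -24, -40, -45] -> [18, 12, -24, -40] -> [-18, -12, 24, 40] -> [40, 24, -12, -18]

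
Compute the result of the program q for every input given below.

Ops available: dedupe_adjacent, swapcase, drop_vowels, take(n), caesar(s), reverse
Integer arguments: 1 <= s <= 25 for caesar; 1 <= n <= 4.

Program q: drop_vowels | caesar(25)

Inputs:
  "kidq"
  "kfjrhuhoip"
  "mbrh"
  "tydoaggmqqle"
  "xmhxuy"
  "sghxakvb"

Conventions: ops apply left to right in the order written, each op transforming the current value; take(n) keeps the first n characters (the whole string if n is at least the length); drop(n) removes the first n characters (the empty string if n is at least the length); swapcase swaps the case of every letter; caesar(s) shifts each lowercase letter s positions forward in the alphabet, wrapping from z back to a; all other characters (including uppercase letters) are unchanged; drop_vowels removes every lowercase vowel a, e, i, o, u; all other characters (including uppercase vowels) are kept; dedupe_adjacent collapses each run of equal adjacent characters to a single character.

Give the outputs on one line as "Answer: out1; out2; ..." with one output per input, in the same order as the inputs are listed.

Execution, op by op:
  "kidq" -> "kdq" -> "jcp"
  "kfjrhuhoip" -> "kfjrhhp" -> "jeiqggo"
  "mbrh" -> "mbrh" -> "laqg"
  "tydoaggmqqle" -> "tydggmqql" -> "sxcfflppk"
  "xmhxuy" -> "xmhxy" -> "wlgwx"
  "sghxakvb" -> "sghxkvb" -> "rfgwjua"

"jcp"; "jeiqggo"; "laqg"; "sxcfflppk"; "wlgwx"; "rfgwjua"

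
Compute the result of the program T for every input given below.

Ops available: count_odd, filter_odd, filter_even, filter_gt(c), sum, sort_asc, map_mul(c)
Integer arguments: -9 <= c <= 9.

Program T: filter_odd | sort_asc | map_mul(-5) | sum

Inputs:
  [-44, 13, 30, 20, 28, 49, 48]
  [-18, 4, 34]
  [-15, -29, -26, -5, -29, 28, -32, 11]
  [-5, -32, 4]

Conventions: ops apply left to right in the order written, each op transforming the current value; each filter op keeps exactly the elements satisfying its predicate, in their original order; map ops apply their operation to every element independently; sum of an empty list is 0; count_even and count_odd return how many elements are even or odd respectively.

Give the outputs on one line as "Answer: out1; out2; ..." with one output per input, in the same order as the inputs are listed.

-310; 0; 335; 25

Execution, op by op:
  [-44, 13, 30, 20, 28, 49, 48] -> [13, 49] -> [13, 49] -> [-65, -245] -> -310
  [-18, 4, 34] -> [] -> [] -> [] -> 0
  [-15, -29, -26, -5, -29, 28, -32, 11] -> [-15, -29, -5, -29, 11] -> [-29, -29, -15, -5, 11] -> [145, 145, 75, 25, -55] -> 335
  [-5, -32, 4] -> [-5] -> [-5] -> [25] -> 25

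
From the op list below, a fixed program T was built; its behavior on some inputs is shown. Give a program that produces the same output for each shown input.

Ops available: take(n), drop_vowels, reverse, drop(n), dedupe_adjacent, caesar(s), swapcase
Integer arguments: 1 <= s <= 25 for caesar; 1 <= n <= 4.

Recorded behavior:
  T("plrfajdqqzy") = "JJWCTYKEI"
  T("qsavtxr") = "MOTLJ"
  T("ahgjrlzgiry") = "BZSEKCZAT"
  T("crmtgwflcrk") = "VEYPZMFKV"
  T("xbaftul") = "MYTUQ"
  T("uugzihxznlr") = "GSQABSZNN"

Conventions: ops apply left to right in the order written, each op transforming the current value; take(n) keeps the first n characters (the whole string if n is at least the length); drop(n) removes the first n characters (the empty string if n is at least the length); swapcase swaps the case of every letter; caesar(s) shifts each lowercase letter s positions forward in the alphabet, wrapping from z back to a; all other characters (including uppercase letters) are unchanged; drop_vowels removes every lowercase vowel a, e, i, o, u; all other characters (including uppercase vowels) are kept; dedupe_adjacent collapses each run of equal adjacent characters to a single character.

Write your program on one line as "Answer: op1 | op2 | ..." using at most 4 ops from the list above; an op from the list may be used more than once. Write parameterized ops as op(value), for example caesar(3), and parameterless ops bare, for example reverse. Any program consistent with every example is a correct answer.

caesar(19) | reverse | drop(2) | swapcase

Check, running the answer program on each example:
  "plrfajdqqzy" -> "iekytcwjjsr" -> "rsjjwctykei" -> "jjwctykei" -> "JJWCTYKEI"
  "qsavtxr" -> "jltomqk" -> "kqmotlj" -> "motlj" -> "MOTLJ"
  "ahgjrlzgiry" -> "tazckeszbkr" -> "rkbzsekczat" -> "bzsekczat" -> "BZSEKCZAT"
  "crmtgwflcrk" -> "vkfmzpyevkd" -> "dkveypzmfkv" -> "veypzmfkv" -> "VEYPZMFKV"
  "xbaftul" -> "qutymne" -> "enmytuq" -> "mytuq" -> "MYTUQ"
  "uugzihxznlr" -> "nnzsbaqsgek" -> "kegsqabsznn" -> "gsqabsznn" -> "GSQABSZNN"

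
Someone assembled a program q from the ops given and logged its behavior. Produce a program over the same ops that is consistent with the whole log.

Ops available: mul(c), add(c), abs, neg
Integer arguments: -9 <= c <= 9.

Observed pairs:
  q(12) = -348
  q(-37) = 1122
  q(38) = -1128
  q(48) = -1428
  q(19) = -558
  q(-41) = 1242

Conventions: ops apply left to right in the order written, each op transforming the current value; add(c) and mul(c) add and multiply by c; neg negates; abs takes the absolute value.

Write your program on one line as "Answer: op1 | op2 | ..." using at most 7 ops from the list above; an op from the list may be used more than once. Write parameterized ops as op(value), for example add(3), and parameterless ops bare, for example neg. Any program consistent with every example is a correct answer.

mul(5) | mul(2) | add(-5) | mul(3) | neg | add(-3)

Check, running the answer program on each example:
  12 -> 60 -> 120 -> 115 -> 345 -> -345 -> -348
  -37 -> -185 -> -370 -> -375 -> -1125 -> 1125 -> 1122
  38 -> 190 -> 380 -> 375 -> 1125 -> -1125 -> -1128
  48 -> 240 -> 480 -> 475 -> 1425 -> -1425 -> -1428
  19 -> 95 -> 190 -> 185 -> 555 -> -555 -> -558
  -41 -> -205 -> -410 -> -415 -> -1245 -> 1245 -> 1242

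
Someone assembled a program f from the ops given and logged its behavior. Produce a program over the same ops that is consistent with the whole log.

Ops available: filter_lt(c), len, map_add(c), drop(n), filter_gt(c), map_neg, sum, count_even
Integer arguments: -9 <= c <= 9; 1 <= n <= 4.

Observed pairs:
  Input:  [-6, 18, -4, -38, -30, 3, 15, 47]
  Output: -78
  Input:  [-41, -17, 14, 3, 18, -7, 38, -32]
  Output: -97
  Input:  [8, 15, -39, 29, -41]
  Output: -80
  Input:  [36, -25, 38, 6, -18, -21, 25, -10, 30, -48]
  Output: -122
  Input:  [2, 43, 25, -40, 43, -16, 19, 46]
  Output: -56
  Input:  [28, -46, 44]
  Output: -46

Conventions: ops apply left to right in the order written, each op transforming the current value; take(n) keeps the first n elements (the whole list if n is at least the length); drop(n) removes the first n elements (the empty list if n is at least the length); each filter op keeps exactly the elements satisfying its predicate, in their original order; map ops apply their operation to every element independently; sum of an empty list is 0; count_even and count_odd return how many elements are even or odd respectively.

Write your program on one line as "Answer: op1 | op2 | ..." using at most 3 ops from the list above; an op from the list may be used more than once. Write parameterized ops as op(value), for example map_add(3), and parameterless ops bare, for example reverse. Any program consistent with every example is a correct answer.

filter_lt(-1) | sum

Check, running the answer program on each example:
  [-6, 18, -4, -38, -30, 3, 15, 47] -> [-6, -4, -38, -30] -> -78
  [-41, -17, 14, 3, 18, -7, 38, -32] -> [-41, -17, -7, -32] -> -97
  [8, 15, -39, 29, -41] -> [-39, -41] -> -80
  [36, -25, 38, 6, -18, -21, 25, -10, 30, -48] -> [-25, -18, -21, -10, -48] -> -122
  [2, 43, 25, -40, 43, -16, 19, 46] -> [-40, -16] -> -56
  [28, -46, 44] -> [-46] -> -46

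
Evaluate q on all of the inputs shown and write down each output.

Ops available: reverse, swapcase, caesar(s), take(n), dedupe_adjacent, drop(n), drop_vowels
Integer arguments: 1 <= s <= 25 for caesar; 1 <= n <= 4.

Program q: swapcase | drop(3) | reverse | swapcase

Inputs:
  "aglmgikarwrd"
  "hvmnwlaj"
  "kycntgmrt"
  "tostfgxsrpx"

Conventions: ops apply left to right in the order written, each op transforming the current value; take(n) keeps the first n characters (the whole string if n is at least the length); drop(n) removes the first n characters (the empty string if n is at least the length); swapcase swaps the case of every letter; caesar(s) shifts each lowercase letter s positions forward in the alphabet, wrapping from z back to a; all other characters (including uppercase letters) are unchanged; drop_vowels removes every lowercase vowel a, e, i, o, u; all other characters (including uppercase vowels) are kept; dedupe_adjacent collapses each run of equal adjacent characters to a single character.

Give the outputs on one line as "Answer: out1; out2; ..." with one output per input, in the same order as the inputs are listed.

"drwrakigm"; "jalwn"; "trmgtn"; "xprsxgft"

Execution, op by op:
  "aglmgikarwrd" -> "AGLMGIKARWRD" -> "MGIKARWRD" -> "DRWRAKIGM" -> "drwrakigm"
  "hvmnwlaj" -> "HVMNWLAJ" -> "NWLAJ" -> "JALWN" -> "jalwn"
  "kycntgmrt" -> "KYCNTGMRT" -> "NTGMRT" -> "TRMGTN" -> "trmgtn"
  "tostfgxsrpx" -> "TOSTFGXSRPX" -> "TFGXSRPX" -> "XPRSXGFT" -> "xprsxgft"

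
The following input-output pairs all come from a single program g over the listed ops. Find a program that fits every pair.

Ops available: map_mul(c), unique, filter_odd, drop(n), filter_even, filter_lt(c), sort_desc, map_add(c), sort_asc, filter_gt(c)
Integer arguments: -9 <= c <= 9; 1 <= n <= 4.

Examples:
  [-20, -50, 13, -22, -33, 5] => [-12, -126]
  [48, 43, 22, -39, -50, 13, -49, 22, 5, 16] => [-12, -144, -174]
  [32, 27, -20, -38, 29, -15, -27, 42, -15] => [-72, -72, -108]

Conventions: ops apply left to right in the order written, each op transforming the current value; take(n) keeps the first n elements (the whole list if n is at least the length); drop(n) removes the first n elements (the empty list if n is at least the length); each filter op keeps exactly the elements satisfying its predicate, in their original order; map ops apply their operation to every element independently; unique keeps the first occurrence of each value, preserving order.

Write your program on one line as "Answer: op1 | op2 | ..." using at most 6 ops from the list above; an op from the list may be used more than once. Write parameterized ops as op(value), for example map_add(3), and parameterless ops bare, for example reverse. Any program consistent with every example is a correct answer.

map_add(-9) | filter_even | map_mul(3) | filter_lt(-2) | sort_desc

Check, running the answer program on each example:
  [-20, -50, 13, -22, -33, 5] -> [-29, -59, 4, -31, -42, -4] -> [4, -42, -4] -> [12, -126, -12] -> [-126, -12] -> [-12, -126]
  [48, 43, 22, -39, -50, 13, -49, 22, 5, 16] -> [39, 34, 13, -48, -59, 4, -58, 13, -4, 7] -> [34, -48, 4, -58, -4] -> [102, -144, 12, -174, -12] -> [-144, -174, -12] -> [-12, -144, -174]
  [32, 27, -20, -38, 29, -15, -27, 42, -15] -> [23, 18, -29, -47, 20, -24, -36, 33, -24] -> [18, 20, -24, -36, -24] -> [54, 60, -72, -108, -72] -> [-72, -108, -72] -> [-72, -72, -108]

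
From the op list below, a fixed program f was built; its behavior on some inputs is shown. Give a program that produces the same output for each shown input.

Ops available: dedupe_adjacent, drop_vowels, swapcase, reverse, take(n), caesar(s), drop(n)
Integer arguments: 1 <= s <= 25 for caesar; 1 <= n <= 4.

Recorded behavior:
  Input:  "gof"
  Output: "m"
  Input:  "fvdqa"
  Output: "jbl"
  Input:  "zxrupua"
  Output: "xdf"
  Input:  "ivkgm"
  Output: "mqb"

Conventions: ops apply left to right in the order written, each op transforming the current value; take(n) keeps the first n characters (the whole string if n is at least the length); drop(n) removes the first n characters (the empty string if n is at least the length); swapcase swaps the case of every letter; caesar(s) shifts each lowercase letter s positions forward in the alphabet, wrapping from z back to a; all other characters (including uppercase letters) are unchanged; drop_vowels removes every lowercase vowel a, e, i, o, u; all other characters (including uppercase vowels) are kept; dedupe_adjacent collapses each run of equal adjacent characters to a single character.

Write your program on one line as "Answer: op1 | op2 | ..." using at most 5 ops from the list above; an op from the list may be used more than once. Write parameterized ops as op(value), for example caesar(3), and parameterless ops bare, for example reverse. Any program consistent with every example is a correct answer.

reverse | drop_vowels | caesar(6) | drop(1)

Check, running the answer program on each example:
  "gof" -> "fog" -> "fg" -> "lm" -> "m"
  "fvdqa" -> "aqdvf" -> "qdvf" -> "wjbl" -> "jbl"
  "zxrupua" -> "aupurxz" -> "prxz" -> "vxdf" -> "xdf"
  "ivkgm" -> "mgkvi" -> "mgkv" -> "smqb" -> "mqb"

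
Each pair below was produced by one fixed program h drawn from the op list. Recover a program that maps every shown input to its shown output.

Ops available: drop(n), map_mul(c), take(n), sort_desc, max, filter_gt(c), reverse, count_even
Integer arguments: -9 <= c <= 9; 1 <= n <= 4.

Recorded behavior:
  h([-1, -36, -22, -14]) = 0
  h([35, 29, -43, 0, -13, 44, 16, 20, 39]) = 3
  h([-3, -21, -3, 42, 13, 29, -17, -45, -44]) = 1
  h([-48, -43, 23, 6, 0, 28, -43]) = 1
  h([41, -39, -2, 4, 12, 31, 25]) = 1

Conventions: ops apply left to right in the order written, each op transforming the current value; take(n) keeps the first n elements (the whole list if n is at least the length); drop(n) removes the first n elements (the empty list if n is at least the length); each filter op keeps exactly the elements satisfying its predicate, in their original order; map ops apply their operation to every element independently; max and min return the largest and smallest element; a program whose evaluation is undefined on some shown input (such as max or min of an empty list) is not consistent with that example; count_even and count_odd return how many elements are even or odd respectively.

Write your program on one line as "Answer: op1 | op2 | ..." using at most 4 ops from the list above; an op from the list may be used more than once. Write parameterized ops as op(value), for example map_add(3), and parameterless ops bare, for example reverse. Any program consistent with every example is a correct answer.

filter_gt(-5) | filter_gt(8) | reverse | count_even

Check, running the answer program on each example:
  [-1, -36, -22, -14] -> [-1] -> [] -> [] -> 0
  [35, 29, -43, 0, -13, 44, 16, 20, 39] -> [35, 29, 0, 44, 16, 20, 39] -> [35, 29, 44, 16, 20, 39] -> [39, 20, 16, 44, 29, 35] -> 3
  [-3, -21, -3, 42, 13, 29, -17, -45, -44] -> [-3, -3, 42, 13, 29] -> [42, 13, 29] -> [29, 13, 42] -> 1
  [-48, -43, 23, 6, 0, 28, -43] -> [23, 6, 0, 28] -> [23, 28] -> [28, 23] -> 1
  [41, -39, -2, 4, 12, 31, 25] -> [41, -2, 4, 12, 31, 25] -> [41, 12, 31, 25] -> [25, 31, 12, 41] -> 1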